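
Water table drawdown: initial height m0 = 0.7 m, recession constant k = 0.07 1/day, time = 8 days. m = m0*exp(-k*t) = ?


m = m0 * exp(-k*t)
m = 0.7 * exp(-0.07 * 8)
m = 0.7 * exp(-0.5600)

0.3998 m


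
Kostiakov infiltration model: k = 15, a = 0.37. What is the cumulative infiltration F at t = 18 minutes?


F = k * t^a = 15 * 18^0.37
F = 15 * 2.913740

43.7061 mm


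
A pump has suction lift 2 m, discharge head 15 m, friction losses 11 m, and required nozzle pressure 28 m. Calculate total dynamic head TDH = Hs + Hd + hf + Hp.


TDH = Hs + Hd + hf + Hp = 2 + 15 + 11 + 28 = 56

56 m


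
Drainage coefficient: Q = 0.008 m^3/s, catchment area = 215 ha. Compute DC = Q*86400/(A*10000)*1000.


DC = Q * 86400 / (A * 10000) * 1000
DC = 0.008 * 86400 / (215 * 10000) * 1000
DC = 691200.0000 / 2150000

0.3215 mm/day


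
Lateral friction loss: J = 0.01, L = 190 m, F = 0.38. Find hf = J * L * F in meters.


hf = J * L * F = 0.01 * 190 * 0.38 = 0.7220 m

0.7220 m


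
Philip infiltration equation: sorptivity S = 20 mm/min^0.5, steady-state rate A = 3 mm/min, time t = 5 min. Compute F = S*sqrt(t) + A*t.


F = S*sqrt(t) + A*t
F = 20*sqrt(5) + 3*5
F = 20*2.236068 + 15

59.7214 mm


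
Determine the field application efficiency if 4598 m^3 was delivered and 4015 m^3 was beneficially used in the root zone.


Ea = V_root / V_field * 100 = 4015 / 4598 * 100 = 87.3206%

87.3206 %


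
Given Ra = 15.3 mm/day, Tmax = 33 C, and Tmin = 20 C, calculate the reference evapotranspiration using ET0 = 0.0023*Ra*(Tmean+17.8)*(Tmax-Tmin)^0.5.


Tmean = (Tmax + Tmin)/2 = (33 + 20)/2 = 26.5
ET0 = 0.0023 * 15.3 * (26.5 + 17.8) * sqrt(33 - 20)
ET0 = 0.0023 * 15.3 * 44.3 * 3.605551

5.6208 mm/day


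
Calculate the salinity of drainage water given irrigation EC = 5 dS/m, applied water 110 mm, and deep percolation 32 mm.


EC_dw = EC_iw * D_iw / D_dw
EC_dw = 5 * 110 / 32
EC_dw = 550 / 32

17.1875 dS/m


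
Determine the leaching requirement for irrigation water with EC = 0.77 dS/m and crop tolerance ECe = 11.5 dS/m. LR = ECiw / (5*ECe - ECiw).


LR = ECiw / (5*ECe - ECiw)
LR = 0.77 / (5*11.5 - 0.77)
LR = 0.77 / 56.7300

0.0136


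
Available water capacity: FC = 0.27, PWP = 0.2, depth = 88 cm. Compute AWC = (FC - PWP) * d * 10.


AWC = (FC - PWP) * d * 10
AWC = (0.27 - 0.2) * 88 * 10
AWC = 0.0700 * 88 * 10

61.6000 mm


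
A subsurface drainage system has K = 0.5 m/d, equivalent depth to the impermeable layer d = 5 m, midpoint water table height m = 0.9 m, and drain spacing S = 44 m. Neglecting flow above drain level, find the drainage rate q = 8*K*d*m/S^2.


q = 8*K*d*m/S^2
q = 8*0.5*5*0.9/44^2
q = 18.0000 / 1936

0.0093 m/d


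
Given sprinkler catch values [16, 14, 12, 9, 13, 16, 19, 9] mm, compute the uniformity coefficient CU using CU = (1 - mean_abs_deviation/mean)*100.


mean = 13.500000 mm
MAD = 2.750000 mm
CU = (1 - 2.750000/13.500000)*100

79.6296 %


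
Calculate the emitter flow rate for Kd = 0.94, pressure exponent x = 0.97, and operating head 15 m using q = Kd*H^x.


q = Kd * H^x = 0.94 * 15^0.97 = 0.94 * 13.829565

12.9998 L/h


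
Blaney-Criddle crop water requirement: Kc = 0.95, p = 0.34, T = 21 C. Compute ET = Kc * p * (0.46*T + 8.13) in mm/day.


ET = Kc * p * (0.46*T + 8.13)
ET = 0.95 * 0.34 * (0.46*21 + 8.13)
ET = 0.95 * 0.34 * 17.7900

5.7462 mm/day


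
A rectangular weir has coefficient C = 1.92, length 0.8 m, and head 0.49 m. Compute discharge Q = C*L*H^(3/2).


Q = C * L * H^(3/2) = 1.92 * 0.8 * 0.49^1.5 = 1.92 * 0.8 * 0.343000

0.5268 m^3/s


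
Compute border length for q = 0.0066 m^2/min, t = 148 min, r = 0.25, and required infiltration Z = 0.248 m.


L = q*t/((1+r)*Z)
L = 0.0066*148/((1+0.25)*0.248)
L = 0.9768/0.31

3.1510 m


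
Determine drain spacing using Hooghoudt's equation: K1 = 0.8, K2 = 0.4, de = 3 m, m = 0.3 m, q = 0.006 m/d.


S^2 = 8*K2*de*m/q + 4*K1*m^2/q
S^2 = 8*0.4*3*0.3/0.006 + 4*0.8*0.3^2/0.006
S = sqrt(528.0000)

22.9783 m


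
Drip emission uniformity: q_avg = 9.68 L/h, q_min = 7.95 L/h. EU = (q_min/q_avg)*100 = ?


EU = (q_min/q_avg)*100 = (7.95/9.68)*100 = 82.1281%

82.1281 %


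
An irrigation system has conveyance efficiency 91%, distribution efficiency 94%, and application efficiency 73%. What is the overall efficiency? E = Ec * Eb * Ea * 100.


Ec = 0.91, Eb = 0.94, Ea = 0.73
E = 0.91 * 0.94 * 0.73 * 100 = 62.4442%

62.4442 %


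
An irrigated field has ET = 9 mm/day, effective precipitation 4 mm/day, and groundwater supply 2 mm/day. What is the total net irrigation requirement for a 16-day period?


Daily deficit = ET - Pe - GW = 9 - 4 - 2 = 3 mm/day
NIR = 3 * 16 = 48 mm

48.0000 mm


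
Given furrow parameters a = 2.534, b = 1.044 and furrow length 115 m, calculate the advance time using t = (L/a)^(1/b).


t = (L/a)^(1/b)
t = (115/2.534)^(1/1.044)
t = 45.382794^(1/1.044)

38.6421 min


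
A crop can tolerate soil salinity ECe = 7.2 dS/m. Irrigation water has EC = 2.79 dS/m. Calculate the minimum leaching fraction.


LR = ECiw / (5*ECe - ECiw)
LR = 2.79 / (5*7.2 - 2.79)
LR = 2.79 / 33.2100

0.0840


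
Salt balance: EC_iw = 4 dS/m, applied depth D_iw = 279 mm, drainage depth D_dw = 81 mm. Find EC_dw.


EC_dw = EC_iw * D_iw / D_dw
EC_dw = 4 * 279 / 81
EC_dw = 1116 / 81

13.7778 dS/m


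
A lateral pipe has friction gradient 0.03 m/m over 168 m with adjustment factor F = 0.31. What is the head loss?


hf = J * L * F = 0.03 * 168 * 0.31 = 1.5624 m

1.5624 m


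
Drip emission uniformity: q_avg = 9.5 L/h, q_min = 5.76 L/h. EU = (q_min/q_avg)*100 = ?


EU = (q_min/q_avg)*100 = (5.76/9.5)*100 = 60.6316%

60.6316 %


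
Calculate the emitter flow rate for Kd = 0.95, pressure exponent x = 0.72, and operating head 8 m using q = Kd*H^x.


q = Kd * H^x = 0.95 * 8^0.72 = 0.95 * 4.469149

4.2457 L/h


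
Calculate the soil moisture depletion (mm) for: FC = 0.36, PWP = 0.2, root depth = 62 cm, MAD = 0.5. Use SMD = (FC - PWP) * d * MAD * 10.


SMD = (FC - PWP) * d * MAD * 10
SMD = (0.36 - 0.2) * 62 * 0.5 * 10
SMD = 0.1600 * 62 * 0.5 * 10

49.6000 mm


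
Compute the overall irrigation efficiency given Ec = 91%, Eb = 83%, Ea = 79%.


Ec = 0.91, Eb = 0.83, Ea = 0.79
E = 0.91 * 0.83 * 0.79 * 100 = 59.6687%

59.6687 %


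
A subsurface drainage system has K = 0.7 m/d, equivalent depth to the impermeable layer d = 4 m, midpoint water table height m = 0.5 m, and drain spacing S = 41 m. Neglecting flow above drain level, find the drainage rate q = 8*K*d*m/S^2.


q = 8*K*d*m/S^2
q = 8*0.7*4*0.5/41^2
q = 11.2000 / 1681

0.0067 m/d


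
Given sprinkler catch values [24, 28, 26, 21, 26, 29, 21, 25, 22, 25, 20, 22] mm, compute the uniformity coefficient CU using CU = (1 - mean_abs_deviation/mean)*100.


mean = 24.083333 mm
MAD = 2.416667 mm
CU = (1 - 2.416667/24.083333)*100

89.9654 %


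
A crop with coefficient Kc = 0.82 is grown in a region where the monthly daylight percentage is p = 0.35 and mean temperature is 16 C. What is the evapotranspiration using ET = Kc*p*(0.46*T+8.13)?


ET = Kc * p * (0.46*T + 8.13)
ET = 0.82 * 0.35 * (0.46*16 + 8.13)
ET = 0.82 * 0.35 * 15.4900

4.4456 mm/day


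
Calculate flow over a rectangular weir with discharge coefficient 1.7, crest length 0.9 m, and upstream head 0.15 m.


Q = C * L * H^(3/2) = 1.7 * 0.9 * 0.15^1.5 = 1.7 * 0.9 * 0.058095

0.0889 m^3/s


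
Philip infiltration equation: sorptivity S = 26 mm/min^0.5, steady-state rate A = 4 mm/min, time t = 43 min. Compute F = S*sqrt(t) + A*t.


F = S*sqrt(t) + A*t
F = 26*sqrt(43) + 4*43
F = 26*6.557439 + 172

342.4934 mm


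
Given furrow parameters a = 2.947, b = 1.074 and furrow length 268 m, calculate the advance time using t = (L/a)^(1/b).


t = (L/a)^(1/b)
t = (268/2.947)^(1/1.074)
t = 90.939939^(1/1.074)

66.6490 min


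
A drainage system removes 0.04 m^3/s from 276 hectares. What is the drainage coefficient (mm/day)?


DC = Q * 86400 / (A * 10000) * 1000
DC = 0.04 * 86400 / (276 * 10000) * 1000
DC = 3456000.0000 / 2760000

1.2522 mm/day


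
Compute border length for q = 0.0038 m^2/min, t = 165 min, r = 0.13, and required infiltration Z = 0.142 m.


L = q*t/((1+r)*Z)
L = 0.0038*165/((1+0.13)*0.142)
L = 0.627/0.16046

3.9075 m


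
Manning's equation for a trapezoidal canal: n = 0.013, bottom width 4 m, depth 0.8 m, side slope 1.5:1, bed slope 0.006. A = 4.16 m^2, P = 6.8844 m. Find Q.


R = A/P = 4.16/6.8844 = 0.604265
Q = (1/0.013) * 4.16 * 0.604265^(2/3) * 0.006^0.5

17.7165 m^3/s


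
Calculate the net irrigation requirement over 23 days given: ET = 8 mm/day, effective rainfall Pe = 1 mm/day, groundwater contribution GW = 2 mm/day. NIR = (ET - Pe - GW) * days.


Daily deficit = ET - Pe - GW = 8 - 1 - 2 = 5 mm/day
NIR = 5 * 23 = 115 mm

115.0000 mm


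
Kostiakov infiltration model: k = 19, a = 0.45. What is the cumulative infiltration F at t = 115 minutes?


F = k * t^a = 19 * 115^0.45
F = 19 * 8.458903

160.7192 mm


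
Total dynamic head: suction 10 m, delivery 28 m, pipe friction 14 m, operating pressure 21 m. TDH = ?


TDH = Hs + Hd + hf + Hp = 10 + 28 + 14 + 21 = 73

73 m


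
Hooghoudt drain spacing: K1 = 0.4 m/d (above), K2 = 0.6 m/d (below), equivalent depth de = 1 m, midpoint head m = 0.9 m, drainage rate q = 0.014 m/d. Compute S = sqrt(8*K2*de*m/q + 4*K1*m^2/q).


S^2 = 8*K2*de*m/q + 4*K1*m^2/q
S^2 = 8*0.6*1*0.9/0.014 + 4*0.4*0.9^2/0.014
S = sqrt(401.1429)

20.0286 m


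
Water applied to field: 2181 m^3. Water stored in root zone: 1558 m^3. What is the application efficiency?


Ea = V_root / V_field * 100 = 1558 / 2181 * 100 = 71.4351%

71.4351 %


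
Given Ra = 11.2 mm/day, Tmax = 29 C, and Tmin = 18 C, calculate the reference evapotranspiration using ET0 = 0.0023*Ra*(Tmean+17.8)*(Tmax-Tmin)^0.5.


Tmean = (Tmax + Tmin)/2 = (29 + 18)/2 = 23.5
ET0 = 0.0023 * 11.2 * (23.5 + 17.8) * sqrt(29 - 18)
ET0 = 0.0023 * 11.2 * 41.3 * 3.316625

3.5285 mm/day


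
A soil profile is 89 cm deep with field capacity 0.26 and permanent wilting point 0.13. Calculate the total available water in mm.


AWC = (FC - PWP) * d * 10
AWC = (0.26 - 0.13) * 89 * 10
AWC = 0.1300 * 89 * 10

115.7000 mm


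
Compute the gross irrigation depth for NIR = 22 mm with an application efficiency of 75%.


Ea = 75% = 0.75
GID = NIR / Ea = 22 / 0.75 = 29.3333 mm

29.3333 mm


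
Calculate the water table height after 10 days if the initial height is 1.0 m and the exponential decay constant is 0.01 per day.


m = m0 * exp(-k*t)
m = 1.0 * exp(-0.01 * 10)
m = 1.0 * exp(-0.1000)

0.9048 m


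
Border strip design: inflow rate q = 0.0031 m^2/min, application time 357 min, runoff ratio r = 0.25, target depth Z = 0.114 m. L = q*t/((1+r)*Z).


L = q*t/((1+r)*Z)
L = 0.0031*357/((1+0.25)*0.114)
L = 1.1067/0.1425

7.7663 m


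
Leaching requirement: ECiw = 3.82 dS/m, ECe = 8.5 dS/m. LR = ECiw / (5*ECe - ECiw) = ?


LR = ECiw / (5*ECe - ECiw)
LR = 3.82 / (5*8.5 - 3.82)
LR = 3.82 / 38.6800

0.0988


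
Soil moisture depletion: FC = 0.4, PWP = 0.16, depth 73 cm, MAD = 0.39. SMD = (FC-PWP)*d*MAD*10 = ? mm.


SMD = (FC - PWP) * d * MAD * 10
SMD = (0.4 - 0.16) * 73 * 0.39 * 10
SMD = 0.2400 * 73 * 0.39 * 10

68.3280 mm


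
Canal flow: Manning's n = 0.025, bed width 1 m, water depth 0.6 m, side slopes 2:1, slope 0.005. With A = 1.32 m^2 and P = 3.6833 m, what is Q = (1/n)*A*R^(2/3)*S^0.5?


R = A/P = 1.32/3.6833 = 0.358374
Q = (1/0.025) * 1.32 * 0.358374^(2/3) * 0.005^0.5

1.8837 m^3/s


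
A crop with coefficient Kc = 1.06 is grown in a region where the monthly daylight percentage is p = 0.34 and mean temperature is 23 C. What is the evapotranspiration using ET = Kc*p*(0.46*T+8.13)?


ET = Kc * p * (0.46*T + 8.13)
ET = 1.06 * 0.34 * (0.46*23 + 8.13)
ET = 1.06 * 0.34 * 18.7100

6.7431 mm/day


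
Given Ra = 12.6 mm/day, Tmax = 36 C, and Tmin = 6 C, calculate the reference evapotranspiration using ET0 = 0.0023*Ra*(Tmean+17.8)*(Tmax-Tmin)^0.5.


Tmean = (Tmax + Tmin)/2 = (36 + 6)/2 = 21.0
ET0 = 0.0023 * 12.6 * (21.0 + 17.8) * sqrt(36 - 6)
ET0 = 0.0023 * 12.6 * 38.8 * 5.477226

6.1587 mm/day


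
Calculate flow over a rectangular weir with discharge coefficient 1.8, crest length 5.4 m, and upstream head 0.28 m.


Q = C * L * H^(3/2) = 1.8 * 5.4 * 0.28^1.5 = 1.8 * 5.4 * 0.148162

1.4401 m^3/s


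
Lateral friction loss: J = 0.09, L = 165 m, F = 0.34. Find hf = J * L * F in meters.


hf = J * L * F = 0.09 * 165 * 0.34 = 5.0490 m

5.0490 m


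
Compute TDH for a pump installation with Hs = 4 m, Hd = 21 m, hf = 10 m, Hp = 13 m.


TDH = Hs + Hd + hf + Hp = 4 + 21 + 10 + 13 = 48

48 m


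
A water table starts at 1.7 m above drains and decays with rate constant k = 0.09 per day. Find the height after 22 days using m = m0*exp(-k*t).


m = m0 * exp(-k*t)
m = 1.7 * exp(-0.09 * 22)
m = 1.7 * exp(-1.9800)

0.2347 m


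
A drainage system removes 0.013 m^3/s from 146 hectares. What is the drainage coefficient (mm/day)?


DC = Q * 86400 / (A * 10000) * 1000
DC = 0.013 * 86400 / (146 * 10000) * 1000
DC = 1123200.0000 / 1460000

0.7693 mm/day


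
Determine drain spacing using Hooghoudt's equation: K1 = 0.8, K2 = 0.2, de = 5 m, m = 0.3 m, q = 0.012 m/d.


S^2 = 8*K2*de*m/q + 4*K1*m^2/q
S^2 = 8*0.2*5*0.3/0.012 + 4*0.8*0.3^2/0.012
S = sqrt(224.0000)

14.9666 m


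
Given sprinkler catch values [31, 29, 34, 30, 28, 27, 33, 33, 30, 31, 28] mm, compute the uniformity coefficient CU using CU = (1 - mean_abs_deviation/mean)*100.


mean = 30.363636 mm
MAD = 1.851240 mm
CU = (1 - 1.851240/30.363636)*100

93.9031 %


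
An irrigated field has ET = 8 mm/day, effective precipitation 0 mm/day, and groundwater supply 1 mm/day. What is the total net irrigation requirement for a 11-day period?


Daily deficit = ET - Pe - GW = 8 - 0 - 1 = 7 mm/day
NIR = 7 * 11 = 77 mm

77.0000 mm


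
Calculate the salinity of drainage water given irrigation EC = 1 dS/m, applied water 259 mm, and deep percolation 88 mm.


EC_dw = EC_iw * D_iw / D_dw
EC_dw = 1 * 259 / 88
EC_dw = 259 / 88

2.9432 dS/m


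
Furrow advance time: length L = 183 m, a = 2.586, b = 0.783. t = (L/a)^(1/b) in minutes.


t = (L/a)^(1/b)
t = (183/2.586)^(1/0.783)
t = 70.765661^(1/0.783)

230.3992 min


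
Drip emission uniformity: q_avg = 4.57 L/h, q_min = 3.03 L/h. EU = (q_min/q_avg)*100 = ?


EU = (q_min/q_avg)*100 = (3.03/4.57)*100 = 66.3020%

66.3020 %


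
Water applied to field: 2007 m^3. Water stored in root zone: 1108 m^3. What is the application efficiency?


Ea = V_root / V_field * 100 = 1108 / 2007 * 100 = 55.2068%

55.2068 %


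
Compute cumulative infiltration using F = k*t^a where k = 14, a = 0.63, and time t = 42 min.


F = k * t^a = 14 * 42^0.63
F = 14 * 10.535304

147.4943 mm


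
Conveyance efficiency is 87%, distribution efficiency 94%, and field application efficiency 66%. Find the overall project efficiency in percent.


Ec = 0.87, Eb = 0.94, Ea = 0.66
E = 0.87 * 0.94 * 0.66 * 100 = 53.9748%

53.9748 %


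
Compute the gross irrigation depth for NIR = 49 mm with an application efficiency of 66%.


Ea = 66% = 0.66
GID = NIR / Ea = 49 / 0.66 = 74.2424 mm

74.2424 mm


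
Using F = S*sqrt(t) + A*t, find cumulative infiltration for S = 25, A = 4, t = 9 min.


F = S*sqrt(t) + A*t
F = 25*sqrt(9) + 4*9
F = 25*3.000000 + 36

111.0000 mm


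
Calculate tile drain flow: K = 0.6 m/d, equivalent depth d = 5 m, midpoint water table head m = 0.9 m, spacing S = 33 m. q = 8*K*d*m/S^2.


q = 8*K*d*m/S^2
q = 8*0.6*5*0.9/33^2
q = 21.6000 / 1089

0.0198 m/d


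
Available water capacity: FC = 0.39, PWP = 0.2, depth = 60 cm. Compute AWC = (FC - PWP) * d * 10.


AWC = (FC - PWP) * d * 10
AWC = (0.39 - 0.2) * 60 * 10
AWC = 0.1900 * 60 * 10

114.0000 mm


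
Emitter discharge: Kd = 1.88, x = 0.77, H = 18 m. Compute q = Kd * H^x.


q = Kd * H^x = 1.88 * 18^0.77 = 1.88 * 9.258909

17.4067 L/h


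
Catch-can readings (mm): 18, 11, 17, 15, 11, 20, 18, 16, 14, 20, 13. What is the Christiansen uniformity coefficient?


mean = 15.727273 mm
MAD = 2.661157 mm
CU = (1 - 2.661157/15.727273)*100

83.0793 %


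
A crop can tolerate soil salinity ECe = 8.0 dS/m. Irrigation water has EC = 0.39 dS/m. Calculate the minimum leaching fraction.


LR = ECiw / (5*ECe - ECiw)
LR = 0.39 / (5*8.0 - 0.39)
LR = 0.39 / 39.6100

0.0098


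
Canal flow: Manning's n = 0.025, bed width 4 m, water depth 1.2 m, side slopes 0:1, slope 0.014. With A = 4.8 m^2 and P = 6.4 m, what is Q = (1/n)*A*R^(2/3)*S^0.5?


R = A/P = 4.8/6.4 = 0.750000
Q = (1/0.025) * 4.8 * 0.750000^(2/3) * 0.014^0.5

18.7531 m^3/s


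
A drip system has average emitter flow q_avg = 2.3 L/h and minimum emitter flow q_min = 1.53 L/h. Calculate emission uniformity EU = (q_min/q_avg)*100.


EU = (q_min/q_avg)*100 = (1.53/2.3)*100 = 66.5217%

66.5217 %


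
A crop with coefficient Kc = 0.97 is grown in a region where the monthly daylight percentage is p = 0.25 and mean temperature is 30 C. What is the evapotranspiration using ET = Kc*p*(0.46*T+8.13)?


ET = Kc * p * (0.46*T + 8.13)
ET = 0.97 * 0.25 * (0.46*30 + 8.13)
ET = 0.97 * 0.25 * 21.9300

5.3180 mm/day


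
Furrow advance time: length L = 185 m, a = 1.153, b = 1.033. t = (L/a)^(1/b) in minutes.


t = (L/a)^(1/b)
t = (185/1.153)^(1/1.033)
t = 160.450997^(1/1.033)

136.4241 min


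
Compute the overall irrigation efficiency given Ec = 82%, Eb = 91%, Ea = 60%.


Ec = 0.82, Eb = 0.91, Ea = 0.6
E = 0.82 * 0.91 * 0.6 * 100 = 44.7720%

44.7720 %


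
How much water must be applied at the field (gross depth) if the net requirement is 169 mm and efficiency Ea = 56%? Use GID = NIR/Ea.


Ea = 56% = 0.56
GID = NIR / Ea = 169 / 0.56 = 301.7857 mm

301.7857 mm


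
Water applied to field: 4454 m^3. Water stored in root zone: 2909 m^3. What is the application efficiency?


Ea = V_root / V_field * 100 = 2909 / 4454 * 100 = 65.3121%

65.3121 %


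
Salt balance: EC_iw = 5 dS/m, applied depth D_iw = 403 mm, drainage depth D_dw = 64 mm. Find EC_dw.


EC_dw = EC_iw * D_iw / D_dw
EC_dw = 5 * 403 / 64
EC_dw = 2015 / 64

31.4844 dS/m


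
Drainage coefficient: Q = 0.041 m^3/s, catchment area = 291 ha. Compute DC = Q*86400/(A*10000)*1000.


DC = Q * 86400 / (A * 10000) * 1000
DC = 0.041 * 86400 / (291 * 10000) * 1000
DC = 3542400.0000 / 2910000

1.2173 mm/day


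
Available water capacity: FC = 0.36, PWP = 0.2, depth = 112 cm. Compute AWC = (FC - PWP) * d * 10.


AWC = (FC - PWP) * d * 10
AWC = (0.36 - 0.2) * 112 * 10
AWC = 0.1600 * 112 * 10

179.2000 mm


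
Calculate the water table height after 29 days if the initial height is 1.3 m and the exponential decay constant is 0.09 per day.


m = m0 * exp(-k*t)
m = 1.3 * exp(-0.09 * 29)
m = 1.3 * exp(-2.6100)

0.0956 m


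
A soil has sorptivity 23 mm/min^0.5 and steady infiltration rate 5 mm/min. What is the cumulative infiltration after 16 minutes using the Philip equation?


F = S*sqrt(t) + A*t
F = 23*sqrt(16) + 5*16
F = 23*4.000000 + 80

172.0000 mm


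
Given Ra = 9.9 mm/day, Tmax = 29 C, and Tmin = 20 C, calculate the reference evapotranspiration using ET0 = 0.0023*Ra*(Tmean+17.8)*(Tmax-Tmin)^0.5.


Tmean = (Tmax + Tmin)/2 = (29 + 20)/2 = 24.5
ET0 = 0.0023 * 9.9 * (24.5 + 17.8) * sqrt(29 - 20)
ET0 = 0.0023 * 9.9 * 42.3 * 3.000000

2.8895 mm/day


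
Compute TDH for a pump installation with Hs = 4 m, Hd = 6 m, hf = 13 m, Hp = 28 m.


TDH = Hs + Hd + hf + Hp = 4 + 6 + 13 + 28 = 51

51 m


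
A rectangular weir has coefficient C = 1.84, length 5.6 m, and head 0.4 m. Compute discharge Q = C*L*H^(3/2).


Q = C * L * H^(3/2) = 1.84 * 5.6 * 0.4^1.5 = 1.84 * 5.6 * 0.252982

2.6067 m^3/s


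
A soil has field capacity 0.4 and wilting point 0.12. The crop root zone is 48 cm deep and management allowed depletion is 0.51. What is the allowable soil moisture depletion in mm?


SMD = (FC - PWP) * d * MAD * 10
SMD = (0.4 - 0.12) * 48 * 0.51 * 10
SMD = 0.2800 * 48 * 0.51 * 10

68.5440 mm


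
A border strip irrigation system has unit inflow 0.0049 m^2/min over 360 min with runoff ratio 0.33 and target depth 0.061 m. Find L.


L = q*t/((1+r)*Z)
L = 0.0049*360/((1+0.33)*0.061)
L = 1.764/0.08113

21.7429 m


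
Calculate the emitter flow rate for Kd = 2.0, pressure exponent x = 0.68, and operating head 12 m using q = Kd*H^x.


q = Kd * H^x = 2.0 * 12^0.68 = 2.0 * 5.418053

10.8361 L/h


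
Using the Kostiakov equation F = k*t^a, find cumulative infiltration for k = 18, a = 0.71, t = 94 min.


F = k * t^a = 18 * 94^0.71
F = 18 * 25.172177

453.0992 mm


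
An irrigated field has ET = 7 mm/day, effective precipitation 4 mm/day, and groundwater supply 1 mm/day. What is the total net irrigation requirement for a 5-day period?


Daily deficit = ET - Pe - GW = 7 - 4 - 1 = 2 mm/day
NIR = 2 * 5 = 10 mm

10.0000 mm


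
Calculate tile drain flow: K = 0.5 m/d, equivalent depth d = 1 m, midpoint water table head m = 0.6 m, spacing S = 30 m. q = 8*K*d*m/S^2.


q = 8*K*d*m/S^2
q = 8*0.5*1*0.6/30^2
q = 2.4000 / 900

0.0027 m/d


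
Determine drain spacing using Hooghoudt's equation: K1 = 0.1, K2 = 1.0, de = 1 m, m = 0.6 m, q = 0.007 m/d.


S^2 = 8*K2*de*m/q + 4*K1*m^2/q
S^2 = 8*1.0*1*0.6/0.007 + 4*0.1*0.6^2/0.007
S = sqrt(706.2857)

26.5760 m


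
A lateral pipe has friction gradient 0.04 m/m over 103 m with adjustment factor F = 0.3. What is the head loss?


hf = J * L * F = 0.04 * 103 * 0.3 = 1.2360 m

1.2360 m


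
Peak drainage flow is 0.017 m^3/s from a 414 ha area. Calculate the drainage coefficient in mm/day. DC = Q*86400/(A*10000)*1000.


DC = Q * 86400 / (A * 10000) * 1000
DC = 0.017 * 86400 / (414 * 10000) * 1000
DC = 1468800.0000 / 4140000

0.3548 mm/day


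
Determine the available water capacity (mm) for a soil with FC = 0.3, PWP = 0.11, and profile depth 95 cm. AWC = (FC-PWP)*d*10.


AWC = (FC - PWP) * d * 10
AWC = (0.3 - 0.11) * 95 * 10
AWC = 0.1900 * 95 * 10

180.5000 mm


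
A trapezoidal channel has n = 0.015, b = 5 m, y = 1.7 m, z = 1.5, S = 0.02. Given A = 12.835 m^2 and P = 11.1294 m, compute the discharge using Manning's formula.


R = A/P = 12.835/11.1294 = 1.153252
Q = (1/0.015) * 12.835 * 1.153252^(2/3) * 0.02^0.5

133.0768 m^3/s


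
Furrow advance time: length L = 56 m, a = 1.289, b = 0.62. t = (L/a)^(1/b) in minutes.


t = (L/a)^(1/b)
t = (56/1.289)^(1/0.62)
t = 43.444531^(1/0.62)

438.3599 min


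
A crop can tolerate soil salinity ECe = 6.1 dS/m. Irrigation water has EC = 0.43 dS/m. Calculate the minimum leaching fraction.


LR = ECiw / (5*ECe - ECiw)
LR = 0.43 / (5*6.1 - 0.43)
LR = 0.43 / 30.0700

0.0143


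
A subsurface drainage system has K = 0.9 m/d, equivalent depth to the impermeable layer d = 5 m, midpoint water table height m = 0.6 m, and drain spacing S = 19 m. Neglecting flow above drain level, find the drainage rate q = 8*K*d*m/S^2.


q = 8*K*d*m/S^2
q = 8*0.9*5*0.6/19^2
q = 21.6000 / 361

0.0598 m/d


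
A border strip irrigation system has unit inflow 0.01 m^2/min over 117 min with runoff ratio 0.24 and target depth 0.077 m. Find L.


L = q*t/((1+r)*Z)
L = 0.01*117/((1+0.24)*0.077)
L = 1.17/0.09548

12.2539 m


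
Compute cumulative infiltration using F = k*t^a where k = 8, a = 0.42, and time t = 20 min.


F = k * t^a = 8 * 20^0.42
F = 8 * 3.519108

28.1529 mm


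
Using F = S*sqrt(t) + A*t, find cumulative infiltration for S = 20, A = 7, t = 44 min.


F = S*sqrt(t) + A*t
F = 20*sqrt(44) + 7*44
F = 20*6.633250 + 308

440.6650 mm


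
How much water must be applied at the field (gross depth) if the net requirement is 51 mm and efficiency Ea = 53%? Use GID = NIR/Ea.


Ea = 53% = 0.53
GID = NIR / Ea = 51 / 0.53 = 96.2264 mm

96.2264 mm


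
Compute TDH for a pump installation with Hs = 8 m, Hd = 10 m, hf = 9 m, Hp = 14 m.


TDH = Hs + Hd + hf + Hp = 8 + 10 + 9 + 14 = 41

41 m


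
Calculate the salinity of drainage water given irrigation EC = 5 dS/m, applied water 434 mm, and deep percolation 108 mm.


EC_dw = EC_iw * D_iw / D_dw
EC_dw = 5 * 434 / 108
EC_dw = 2170 / 108

20.0926 dS/m


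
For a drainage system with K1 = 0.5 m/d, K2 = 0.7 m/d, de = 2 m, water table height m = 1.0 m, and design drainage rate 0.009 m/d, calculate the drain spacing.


S^2 = 8*K2*de*m/q + 4*K1*m^2/q
S^2 = 8*0.7*2*1.0/0.009 + 4*0.5*1.0^2/0.009
S = sqrt(1466.6667)

38.2971 m


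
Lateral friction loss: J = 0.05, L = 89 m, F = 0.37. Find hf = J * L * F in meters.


hf = J * L * F = 0.05 * 89 * 0.37 = 1.6465 m

1.6465 m


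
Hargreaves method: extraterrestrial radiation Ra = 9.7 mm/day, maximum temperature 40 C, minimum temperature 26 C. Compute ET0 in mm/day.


Tmean = (Tmax + Tmin)/2 = (40 + 26)/2 = 33.0
ET0 = 0.0023 * 9.7 * (33.0 + 17.8) * sqrt(40 - 26)
ET0 = 0.0023 * 9.7 * 50.8 * 3.741657

4.2406 mm/day


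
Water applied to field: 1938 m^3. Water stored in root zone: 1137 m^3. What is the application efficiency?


Ea = V_root / V_field * 100 = 1137 / 1938 * 100 = 58.6687%

58.6687 %


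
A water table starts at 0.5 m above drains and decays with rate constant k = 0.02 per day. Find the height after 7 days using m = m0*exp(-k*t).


m = m0 * exp(-k*t)
m = 0.5 * exp(-0.02 * 7)
m = 0.5 * exp(-0.1400)

0.4347 m


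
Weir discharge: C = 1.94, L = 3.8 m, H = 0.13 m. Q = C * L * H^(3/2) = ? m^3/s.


Q = C * L * H^(3/2) = 1.94 * 3.8 * 0.13^1.5 = 1.94 * 3.8 * 0.046872

0.3455 m^3/s


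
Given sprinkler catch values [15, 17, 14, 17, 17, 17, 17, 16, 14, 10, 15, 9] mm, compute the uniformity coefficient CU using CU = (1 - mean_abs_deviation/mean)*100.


mean = 14.833333 mm
MAD = 2.055556 mm
CU = (1 - 2.055556/14.833333)*100

86.1423 %


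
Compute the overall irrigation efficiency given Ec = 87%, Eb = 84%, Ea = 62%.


Ec = 0.87, Eb = 0.84, Ea = 0.62
E = 0.87 * 0.84 * 0.62 * 100 = 45.3096%

45.3096 %


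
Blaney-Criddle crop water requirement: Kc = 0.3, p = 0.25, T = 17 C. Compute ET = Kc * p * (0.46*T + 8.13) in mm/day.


ET = Kc * p * (0.46*T + 8.13)
ET = 0.3 * 0.25 * (0.46*17 + 8.13)
ET = 0.3 * 0.25 * 15.9500

1.1963 mm/day


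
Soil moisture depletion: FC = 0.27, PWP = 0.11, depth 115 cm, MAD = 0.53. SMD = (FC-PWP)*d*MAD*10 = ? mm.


SMD = (FC - PWP) * d * MAD * 10
SMD = (0.27 - 0.11) * 115 * 0.53 * 10
SMD = 0.1600 * 115 * 0.53 * 10

97.5200 mm


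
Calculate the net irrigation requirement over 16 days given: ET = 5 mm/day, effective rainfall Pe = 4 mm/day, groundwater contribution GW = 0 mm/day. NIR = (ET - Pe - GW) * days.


Daily deficit = ET - Pe - GW = 5 - 4 - 0 = 1 mm/day
NIR = 1 * 16 = 16 mm

16.0000 mm


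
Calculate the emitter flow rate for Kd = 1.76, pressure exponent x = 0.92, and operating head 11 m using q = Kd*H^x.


q = Kd * H^x = 1.76 * 11^0.92 = 1.76 * 9.079904

15.9806 L/h


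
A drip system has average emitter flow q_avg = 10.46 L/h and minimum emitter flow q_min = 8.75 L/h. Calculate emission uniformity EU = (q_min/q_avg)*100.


EU = (q_min/q_avg)*100 = (8.75/10.46)*100 = 83.6520%

83.6520 %


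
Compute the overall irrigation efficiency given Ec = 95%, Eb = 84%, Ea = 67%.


Ec = 0.95, Eb = 0.84, Ea = 0.67
E = 0.95 * 0.84 * 0.67 * 100 = 53.4660%

53.4660 %


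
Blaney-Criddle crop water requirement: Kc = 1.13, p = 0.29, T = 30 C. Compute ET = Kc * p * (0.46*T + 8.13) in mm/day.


ET = Kc * p * (0.46*T + 8.13)
ET = 1.13 * 0.29 * (0.46*30 + 8.13)
ET = 1.13 * 0.29 * 21.9300

7.1865 mm/day


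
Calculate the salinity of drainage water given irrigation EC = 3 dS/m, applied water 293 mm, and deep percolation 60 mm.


EC_dw = EC_iw * D_iw / D_dw
EC_dw = 3 * 293 / 60
EC_dw = 879 / 60

14.6500 dS/m


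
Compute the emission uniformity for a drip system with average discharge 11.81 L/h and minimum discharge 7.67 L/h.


EU = (q_min/q_avg)*100 = (7.67/11.81)*100 = 64.9450%

64.9450 %


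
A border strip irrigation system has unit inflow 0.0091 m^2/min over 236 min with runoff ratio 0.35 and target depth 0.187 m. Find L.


L = q*t/((1+r)*Z)
L = 0.0091*236/((1+0.35)*0.187)
L = 2.1476/0.25245

8.5070 m


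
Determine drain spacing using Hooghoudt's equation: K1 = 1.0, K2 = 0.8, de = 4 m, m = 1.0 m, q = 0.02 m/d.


S^2 = 8*K2*de*m/q + 4*K1*m^2/q
S^2 = 8*0.8*4*1.0/0.02 + 4*1.0*1.0^2/0.02
S = sqrt(1480.0000)

38.4708 m


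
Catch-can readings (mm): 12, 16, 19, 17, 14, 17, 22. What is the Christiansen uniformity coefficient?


mean = 16.714286 mm
MAD = 2.326531 mm
CU = (1 - 2.326531/16.714286)*100

86.0806 %


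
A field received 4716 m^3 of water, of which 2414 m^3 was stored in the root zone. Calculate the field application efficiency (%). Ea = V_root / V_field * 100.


Ea = V_root / V_field * 100 = 2414 / 4716 * 100 = 51.1874%

51.1874 %


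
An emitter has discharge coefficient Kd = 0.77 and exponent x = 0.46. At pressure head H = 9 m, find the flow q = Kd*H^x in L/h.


q = Kd * H^x = 0.77 * 9^0.46 = 0.77 * 2.747588

2.1156 L/h


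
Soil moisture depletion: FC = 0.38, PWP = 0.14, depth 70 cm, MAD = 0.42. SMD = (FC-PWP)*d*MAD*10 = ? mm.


SMD = (FC - PWP) * d * MAD * 10
SMD = (0.38 - 0.14) * 70 * 0.42 * 10
SMD = 0.2400 * 70 * 0.42 * 10

70.5600 mm


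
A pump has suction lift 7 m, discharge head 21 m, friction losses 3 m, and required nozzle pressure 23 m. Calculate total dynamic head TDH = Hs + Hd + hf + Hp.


TDH = Hs + Hd + hf + Hp = 7 + 21 + 3 + 23 = 54

54 m


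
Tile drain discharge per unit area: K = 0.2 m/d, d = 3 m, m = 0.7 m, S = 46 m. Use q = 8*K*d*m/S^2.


q = 8*K*d*m/S^2
q = 8*0.2*3*0.7/46^2
q = 3.3600 / 2116

0.0016 m/d


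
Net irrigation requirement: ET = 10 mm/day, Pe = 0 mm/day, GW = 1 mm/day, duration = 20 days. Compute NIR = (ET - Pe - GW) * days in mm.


Daily deficit = ET - Pe - GW = 10 - 0 - 1 = 9 mm/day
NIR = 9 * 20 = 180 mm

180.0000 mm


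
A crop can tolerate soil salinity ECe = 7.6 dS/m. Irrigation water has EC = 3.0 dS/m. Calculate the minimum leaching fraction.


LR = ECiw / (5*ECe - ECiw)
LR = 3.0 / (5*7.6 - 3.0)
LR = 3.0 / 35.0000

0.0857


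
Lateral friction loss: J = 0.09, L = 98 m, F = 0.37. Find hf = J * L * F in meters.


hf = J * L * F = 0.09 * 98 * 0.37 = 3.2634 m

3.2634 m


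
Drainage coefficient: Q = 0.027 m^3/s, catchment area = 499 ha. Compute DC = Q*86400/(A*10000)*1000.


DC = Q * 86400 / (A * 10000) * 1000
DC = 0.027 * 86400 / (499 * 10000) * 1000
DC = 2332800.0000 / 4990000

0.4675 mm/day


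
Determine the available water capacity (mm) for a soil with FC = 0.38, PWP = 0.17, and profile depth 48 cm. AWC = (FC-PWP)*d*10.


AWC = (FC - PWP) * d * 10
AWC = (0.38 - 0.17) * 48 * 10
AWC = 0.2100 * 48 * 10

100.8000 mm


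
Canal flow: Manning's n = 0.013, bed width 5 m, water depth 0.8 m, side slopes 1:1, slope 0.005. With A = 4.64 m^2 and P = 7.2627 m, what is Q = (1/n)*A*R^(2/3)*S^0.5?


R = A/P = 4.64/7.2627 = 0.638881
Q = (1/0.013) * 4.64 * 0.638881^(2/3) * 0.005^0.5

18.7215 m^3/s


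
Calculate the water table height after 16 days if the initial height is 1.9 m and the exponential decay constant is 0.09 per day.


m = m0 * exp(-k*t)
m = 1.9 * exp(-0.09 * 16)
m = 1.9 * exp(-1.4400)

0.4502 m


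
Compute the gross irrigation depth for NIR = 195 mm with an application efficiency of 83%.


Ea = 83% = 0.83
GID = NIR / Ea = 195 / 0.83 = 234.9398 mm

234.9398 mm


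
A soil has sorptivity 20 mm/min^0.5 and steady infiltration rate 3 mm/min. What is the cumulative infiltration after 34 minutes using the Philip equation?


F = S*sqrt(t) + A*t
F = 20*sqrt(34) + 3*34
F = 20*5.830952 + 102

218.6190 mm


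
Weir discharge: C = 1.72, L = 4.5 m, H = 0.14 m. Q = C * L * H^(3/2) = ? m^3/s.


Q = C * L * H^(3/2) = 1.72 * 4.5 * 0.14^1.5 = 1.72 * 4.5 * 0.052383

0.4054 m^3/s


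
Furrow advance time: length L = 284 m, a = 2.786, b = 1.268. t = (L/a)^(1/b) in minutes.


t = (L/a)^(1/b)
t = (284/2.786)^(1/1.268)
t = 101.938263^(1/1.268)

38.3585 min


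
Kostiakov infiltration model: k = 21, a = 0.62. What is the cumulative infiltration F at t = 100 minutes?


F = k * t^a = 21 * 100^0.62
F = 21 * 17.378008

364.9382 mm


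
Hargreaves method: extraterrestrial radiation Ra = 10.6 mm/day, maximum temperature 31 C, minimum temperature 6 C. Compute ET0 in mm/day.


Tmean = (Tmax + Tmin)/2 = (31 + 6)/2 = 18.5
ET0 = 0.0023 * 10.6 * (18.5 + 17.8) * sqrt(31 - 6)
ET0 = 0.0023 * 10.6 * 36.3 * 5.000000

4.4250 mm/day


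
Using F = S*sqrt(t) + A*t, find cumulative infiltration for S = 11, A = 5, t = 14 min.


F = S*sqrt(t) + A*t
F = 11*sqrt(14) + 5*14
F = 11*3.741657 + 70

111.1582 mm


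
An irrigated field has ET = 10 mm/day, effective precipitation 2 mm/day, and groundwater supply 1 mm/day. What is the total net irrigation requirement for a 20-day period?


Daily deficit = ET - Pe - GW = 10 - 2 - 1 = 7 mm/day
NIR = 7 * 20 = 140 mm

140.0000 mm


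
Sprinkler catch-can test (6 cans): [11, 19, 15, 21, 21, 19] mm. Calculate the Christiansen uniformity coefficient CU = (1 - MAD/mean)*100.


mean = 17.666667 mm
MAD = 3.111111 mm
CU = (1 - 3.111111/17.666667)*100

82.3899 %


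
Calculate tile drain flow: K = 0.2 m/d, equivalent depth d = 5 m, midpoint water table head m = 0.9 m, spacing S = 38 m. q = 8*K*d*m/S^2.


q = 8*K*d*m/S^2
q = 8*0.2*5*0.9/38^2
q = 7.2000 / 1444

0.0050 m/d


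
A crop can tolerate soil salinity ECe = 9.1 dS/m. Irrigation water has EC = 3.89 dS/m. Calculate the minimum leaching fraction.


LR = ECiw / (5*ECe - ECiw)
LR = 3.89 / (5*9.1 - 3.89)
LR = 3.89 / 41.6100

0.0935


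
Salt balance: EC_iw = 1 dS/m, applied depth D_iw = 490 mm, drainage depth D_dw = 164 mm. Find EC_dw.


EC_dw = EC_iw * D_iw / D_dw
EC_dw = 1 * 490 / 164
EC_dw = 490 / 164

2.9878 dS/m


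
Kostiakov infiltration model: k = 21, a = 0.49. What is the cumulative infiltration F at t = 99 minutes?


F = k * t^a = 21 * 99^0.49
F = 21 * 9.503011

199.5632 mm


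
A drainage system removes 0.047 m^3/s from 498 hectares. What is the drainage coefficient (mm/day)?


DC = Q * 86400 / (A * 10000) * 1000
DC = 0.047 * 86400 / (498 * 10000) * 1000
DC = 4060800.0000 / 4980000

0.8154 mm/day


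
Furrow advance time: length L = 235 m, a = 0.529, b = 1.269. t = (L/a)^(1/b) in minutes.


t = (L/a)^(1/b)
t = (235/0.529)^(1/1.269)
t = 444.234405^(1/1.269)

122.0048 min


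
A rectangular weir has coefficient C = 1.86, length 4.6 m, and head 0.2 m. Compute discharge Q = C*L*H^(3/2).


Q = C * L * H^(3/2) = 1.86 * 4.6 * 0.2^1.5 = 1.86 * 4.6 * 0.089443

0.7653 m^3/s


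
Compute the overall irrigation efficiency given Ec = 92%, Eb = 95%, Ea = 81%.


Ec = 0.92, Eb = 0.95, Ea = 0.81
E = 0.92 * 0.95 * 0.81 * 100 = 70.7940%

70.7940 %


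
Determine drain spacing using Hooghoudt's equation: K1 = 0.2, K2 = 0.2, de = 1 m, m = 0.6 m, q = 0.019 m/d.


S^2 = 8*K2*de*m/q + 4*K1*m^2/q
S^2 = 8*0.2*1*0.6/0.019 + 4*0.2*0.6^2/0.019
S = sqrt(65.6842)

8.1046 m


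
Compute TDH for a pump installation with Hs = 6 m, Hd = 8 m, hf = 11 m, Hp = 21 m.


TDH = Hs + Hd + hf + Hp = 6 + 8 + 11 + 21 = 46

46 m


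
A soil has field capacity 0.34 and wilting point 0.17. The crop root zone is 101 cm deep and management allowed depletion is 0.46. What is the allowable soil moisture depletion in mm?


SMD = (FC - PWP) * d * MAD * 10
SMD = (0.34 - 0.17) * 101 * 0.46 * 10
SMD = 0.1700 * 101 * 0.46 * 10

78.9820 mm


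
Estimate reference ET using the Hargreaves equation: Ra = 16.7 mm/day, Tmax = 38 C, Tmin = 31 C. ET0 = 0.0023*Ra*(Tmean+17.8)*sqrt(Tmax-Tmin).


Tmean = (Tmax + Tmin)/2 = (38 + 31)/2 = 34.5
ET0 = 0.0023 * 16.7 * (34.5 + 17.8) * sqrt(38 - 31)
ET0 = 0.0023 * 16.7 * 52.3 * 2.645751

5.3149 mm/day


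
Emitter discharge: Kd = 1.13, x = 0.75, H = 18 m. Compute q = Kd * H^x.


q = Kd * H^x = 1.13 * 18^0.75 = 1.13 * 8.738852

9.8749 L/h


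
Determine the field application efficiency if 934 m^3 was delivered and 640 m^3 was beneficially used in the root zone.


Ea = V_root / V_field * 100 = 640 / 934 * 100 = 68.5225%

68.5225 %


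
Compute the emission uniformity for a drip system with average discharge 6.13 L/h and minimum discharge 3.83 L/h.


EU = (q_min/q_avg)*100 = (3.83/6.13)*100 = 62.4796%

62.4796 %


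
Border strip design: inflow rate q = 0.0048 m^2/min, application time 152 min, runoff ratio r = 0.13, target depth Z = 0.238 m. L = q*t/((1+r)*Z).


L = q*t/((1+r)*Z)
L = 0.0048*152/((1+0.13)*0.238)
L = 0.7296/0.26894

2.7129 m


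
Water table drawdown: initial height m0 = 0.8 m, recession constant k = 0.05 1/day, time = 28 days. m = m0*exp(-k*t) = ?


m = m0 * exp(-k*t)
m = 0.8 * exp(-0.05 * 28)
m = 0.8 * exp(-1.4000)

0.1973 m


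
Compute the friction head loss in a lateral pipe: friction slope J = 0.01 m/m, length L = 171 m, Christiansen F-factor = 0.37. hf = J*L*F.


hf = J * L * F = 0.01 * 171 * 0.37 = 0.6327 m

0.6327 m


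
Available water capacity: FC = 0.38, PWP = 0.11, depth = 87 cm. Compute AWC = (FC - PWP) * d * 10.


AWC = (FC - PWP) * d * 10
AWC = (0.38 - 0.11) * 87 * 10
AWC = 0.2700 * 87 * 10

234.9000 mm


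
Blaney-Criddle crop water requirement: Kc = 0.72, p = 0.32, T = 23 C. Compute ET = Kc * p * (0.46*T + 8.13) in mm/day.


ET = Kc * p * (0.46*T + 8.13)
ET = 0.72 * 0.32 * (0.46*23 + 8.13)
ET = 0.72 * 0.32 * 18.7100

4.3108 mm/day


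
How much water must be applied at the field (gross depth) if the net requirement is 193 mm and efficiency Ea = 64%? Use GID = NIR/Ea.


Ea = 64% = 0.64
GID = NIR / Ea = 193 / 0.64 = 301.5625 mm

301.5625 mm


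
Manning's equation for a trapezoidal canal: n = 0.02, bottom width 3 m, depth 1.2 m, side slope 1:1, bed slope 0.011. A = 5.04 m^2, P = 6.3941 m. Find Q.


R = A/P = 5.04/6.3941 = 0.788227
Q = (1/0.02) * 5.04 * 0.788227^(2/3) * 0.011^0.5

22.5527 m^3/s


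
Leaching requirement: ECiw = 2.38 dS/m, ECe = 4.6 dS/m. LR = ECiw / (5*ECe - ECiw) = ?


LR = ECiw / (5*ECe - ECiw)
LR = 2.38 / (5*4.6 - 2.38)
LR = 2.38 / 20.6200

0.1154


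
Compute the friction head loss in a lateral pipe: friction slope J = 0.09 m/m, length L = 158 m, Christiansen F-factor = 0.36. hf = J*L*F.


hf = J * L * F = 0.09 * 158 * 0.36 = 5.1192 m

5.1192 m


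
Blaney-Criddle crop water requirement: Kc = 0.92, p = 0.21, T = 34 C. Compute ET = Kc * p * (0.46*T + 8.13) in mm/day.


ET = Kc * p * (0.46*T + 8.13)
ET = 0.92 * 0.21 * (0.46*34 + 8.13)
ET = 0.92 * 0.21 * 23.7700

4.5924 mm/day


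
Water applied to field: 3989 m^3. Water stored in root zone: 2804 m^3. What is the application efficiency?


Ea = V_root / V_field * 100 = 2804 / 3989 * 100 = 70.2933%

70.2933 %


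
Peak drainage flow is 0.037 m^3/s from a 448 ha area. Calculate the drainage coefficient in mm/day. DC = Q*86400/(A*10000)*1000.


DC = Q * 86400 / (A * 10000) * 1000
DC = 0.037 * 86400 / (448 * 10000) * 1000
DC = 3196800.0000 / 4480000

0.7136 mm/day


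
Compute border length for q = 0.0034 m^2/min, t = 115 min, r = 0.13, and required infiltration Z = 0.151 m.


L = q*t/((1+r)*Z)
L = 0.0034*115/((1+0.13)*0.151)
L = 0.391/0.17063

2.2915 m


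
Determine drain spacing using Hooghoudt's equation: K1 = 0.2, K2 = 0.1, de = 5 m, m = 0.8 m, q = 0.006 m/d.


S^2 = 8*K2*de*m/q + 4*K1*m^2/q
S^2 = 8*0.1*5*0.8/0.006 + 4*0.2*0.8^2/0.006
S = sqrt(618.6667)

24.8730 m


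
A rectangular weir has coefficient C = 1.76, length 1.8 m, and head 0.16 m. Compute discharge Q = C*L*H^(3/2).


Q = C * L * H^(3/2) = 1.76 * 1.8 * 0.16^1.5 = 1.76 * 1.8 * 0.064000

0.2028 m^3/s


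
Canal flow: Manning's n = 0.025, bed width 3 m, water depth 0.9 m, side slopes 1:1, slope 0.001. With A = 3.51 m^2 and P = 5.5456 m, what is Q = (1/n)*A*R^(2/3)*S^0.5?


R = A/P = 3.51/5.5456 = 0.632934
Q = (1/0.025) * 3.51 * 0.632934^(2/3) * 0.001^0.5

3.2730 m^3/s
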